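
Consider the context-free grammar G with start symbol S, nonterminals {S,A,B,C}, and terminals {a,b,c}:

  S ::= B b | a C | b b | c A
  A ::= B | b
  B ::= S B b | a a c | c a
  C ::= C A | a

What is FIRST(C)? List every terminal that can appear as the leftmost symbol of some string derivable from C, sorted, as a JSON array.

Compute FIRST by fixpoint:
[1]
  A via A→b: +{b}
  B via B→a a c: +{a}
  B via B→c a: +{c}
  C via C→a: +{a}
  S via S→B b: +{a,c}
  S via S→b b: +{b}
  S: {a,b,c}  A: {b}  B: {a,c}  C: {a}
[2]
  A via A→B: +{a,c}
  B via B→S B b: +{b}
  S: {a,b,c}  A: {a,b,c}  B: {a,b,c}  C: {a}
[3] done
  S: {a,b,c}  A: {a,b,c}  B: {a,b,c}  C: {a}

FIRST(C) = ["a"]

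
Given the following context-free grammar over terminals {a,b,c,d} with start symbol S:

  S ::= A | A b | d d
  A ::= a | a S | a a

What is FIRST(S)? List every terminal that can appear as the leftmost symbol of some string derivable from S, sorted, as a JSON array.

FIRST sets, iterate to fixpoint:
pass 1:
  A via A→a: +{a}
  S via S→A: +{a}
  S via S→d d: +{d}
  FIRST[S]={a,d}  FIRST[A]={a}
pass 2: (no change)
  FIRST[S]={a,d}  FIRST[A]={a}

FIRST(S) = ["a", "d"]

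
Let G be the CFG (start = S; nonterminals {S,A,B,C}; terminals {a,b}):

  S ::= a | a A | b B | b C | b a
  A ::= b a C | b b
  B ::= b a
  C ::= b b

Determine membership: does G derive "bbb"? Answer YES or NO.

Convert to CNF:
  S -> T0 B | T0 C | T0 T1 | T1 A | a
  A -> T0 T0 | T0 X2
  B -> T0 T1
  C -> T0 T0
  T0 -> b
  T1 -> a
  X2 -> T1 C

CYK table (by increasing span):
  [0..0]={T0}  "b"  orig:{}
  [1..1]={T0}  "b"  orig:{}
  [2..2]={T0}  "b"  orig:{}
  [0..1]={A,C}  "bb"
  [1..2]={A,C}  "bb"
  [0..2]={S}  "bbb"

S ∈ T[0,2] ⇒ YES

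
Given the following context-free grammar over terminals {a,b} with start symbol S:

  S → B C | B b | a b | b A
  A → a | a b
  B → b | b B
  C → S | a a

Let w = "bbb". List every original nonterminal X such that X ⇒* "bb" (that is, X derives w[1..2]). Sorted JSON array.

Convert to CNF:
  S -> B C | B T1 | T0 T1 | T1 A
  A -> T0 T1 | a
  B -> T1 B | b
  C -> B C | B T1 | T0 T0 | T0 T1 | T1 A
  T0 -> a
  T1 -> b

CYK fill, restricted to cells inside w[1..2]:
  T[1,1] 'b' = {B,T1}  orig:{B}
  T[2,2] 'b' = {B,T1}  orig:{B}
  T[1,2] 'bb' = {B,C,S}

Original NTs in T[1,2] deriving "bb": ["B", "C", "S"]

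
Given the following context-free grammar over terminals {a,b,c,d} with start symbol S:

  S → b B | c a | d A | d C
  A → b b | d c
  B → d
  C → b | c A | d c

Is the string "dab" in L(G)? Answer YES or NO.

CNF form of G:
  S -> T0 B | T1 A | T1 C | T2 T3
  A -> T0 T0 | T1 T2
  B -> d
  C -> T1 T2 | T2 A | b
  T0 -> b
  T1 -> d
  T2 -> c
  T3 -> a

CYK fill:
  cell(0,0) d: {B,T1}  orig:{B}
  cell(1,1) a: {T3}  orig:{}
  cell(2,2) b: {C,T0}  orig:{C}
  cell(0,1) da: ∅
  cell(1,2) ab: ∅
  cell(0,2) dab: ∅

S ∉ T[0,2] ⇒ NO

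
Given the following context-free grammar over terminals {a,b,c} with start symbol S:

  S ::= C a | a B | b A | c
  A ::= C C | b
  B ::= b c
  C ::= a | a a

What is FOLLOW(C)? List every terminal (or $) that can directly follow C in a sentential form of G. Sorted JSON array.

FIRST iteration:
round 1:
  A via A→b: +{b}
  B via B→b c: +{b}
  C via C→a: +{a}
  S via S→C a: +{a}
  S via S→b A: +{b}
  S via S→c: +{c}
  FIRST(S)={a,b,c}  FIRST(A)={b}  FIRST(B)={b}  FIRST(C)={a}
round 2:
  A via A→C C: +{a}
  FIRST(S)={a,b,c}  FIRST(A)={a,b}  FIRST(B)={b}  FIRST(C)={a}
round 3: (no change)
  FIRST(S)={a,b,c}  FIRST(A)={a,b}  FIRST(B)={b}  FIRST(C)={a}

Compute FOLLOW by fixpoint:
seed FOLLOW(S) with $
round 1:
  A→C C: FOLLOW(C) ⊇ FIRST(C) = {a}; new: +{a}
  S→a B: FOLLOW(B) ⊇ FOLLOW(S) ⊇ {$}; new: +{$}
  S→b A: FOLLOW(A) ⊇ FOLLOW(S) ⊇ {$}; new: +{$}
  FOLLOW[S]={$}  FOLLOW[A]={$}  FOLLOW[B]={$}  FOLLOW[C]={a}
round 2:
  A→C C: FOLLOW(C) ⊇ FOLLOW(A) ⊇ {$}; new: +{$}
  FOLLOW[S]={$}  FOLLOW[A]={$}  FOLLOW[B]={$}  FOLLOW[C]={$,a}
round 3: done
  FOLLOW[S]={$}  FOLLOW[A]={$}  FOLLOW[B]={$}  FOLLOW[C]={$,a}

FOLLOW(C) = ["$", "a"]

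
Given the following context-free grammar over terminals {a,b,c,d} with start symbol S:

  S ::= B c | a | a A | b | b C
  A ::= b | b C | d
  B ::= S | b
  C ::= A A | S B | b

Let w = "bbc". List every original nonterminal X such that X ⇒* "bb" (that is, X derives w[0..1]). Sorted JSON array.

CNF form of G:
  S -> B T1 | T0 C | T2 A | a | b
  A -> T0 C | b | d
  B -> B T1 | T0 C | T2 A | a | b
  C -> A A | S B | b
  T0 -> b
  T1 -> c
  T2 -> a

CYK fill — only the sub-triangle for w[0..1]:
  T[0,0] 'b' = {A,B,C,S,T0}  orig:{A,B,C,S}
  T[1,1] 'b' = {A,B,C,S,T0}  orig:{A,B,C,S}
  T[0,1] 'bb' = {A,B,C,S}

Original NTs in T[0,1] deriving "bb": ["A", "B", "C", "S"]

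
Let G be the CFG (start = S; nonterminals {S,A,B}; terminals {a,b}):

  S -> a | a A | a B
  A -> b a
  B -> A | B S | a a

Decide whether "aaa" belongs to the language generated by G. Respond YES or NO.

CNF form of G:
  S -> T1 A | T1 B | a
  A -> T0 T1
  B -> B S | T0 T1 | T1 T1
  T0 -> b
  T1 -> a

Fill CYK table bottom-up:
  cell(0,0) a: {S,T1}  orig:{S}
  cell(1,1) a: {S,T1}  orig:{S}
  cell(2,2) a: {S,T1}  orig:{S}
  cell(0,1) aa: {B}
  cell(1,2) aa: {B}
  cell(0,2) aaa: {B,S}

S ∈ T[0,2] ⇒ YES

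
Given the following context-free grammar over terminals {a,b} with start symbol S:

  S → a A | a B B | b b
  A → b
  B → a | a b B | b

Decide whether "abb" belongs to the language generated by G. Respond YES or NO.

CNF form of G:
  S -> T0 A | T0 X3 | T1 T1
  A -> b
  B -> T0 X2 | a | b
  T0 -> a
  T1 -> b
  X2 -> T1 B
  X3 -> B B

Fill CYK table bottom-up:
  [0..0]={B,T0}  "a"  orig:{B}
  [1..1]={A,B,T1}  "b"  orig:{A,B}
  [2..2]={A,B,T1}  "b"  orig:{A,B}
  [0..1]={S,X3}  "ab"  orig:{S}
  [1..2]={S,X2,X3}  "bb"  orig:{S}
  [0..2]={B,S}  "abb"

S ∈ T[0,2] ⇒ YES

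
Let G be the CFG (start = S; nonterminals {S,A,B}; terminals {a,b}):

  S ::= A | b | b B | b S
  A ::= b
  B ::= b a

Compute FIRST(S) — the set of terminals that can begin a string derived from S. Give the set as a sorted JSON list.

Compute FIRST by fixpoint:
round 1:
  A via A→b: +{b}
  B via B→b a: +{b}
  S via S→A: +{b}
  S: {b}  A: {b}  B: {b}
round 2: — fixpoint
  S: {b}  A: {b}  B: {b}

FIRST(S) = ["b"]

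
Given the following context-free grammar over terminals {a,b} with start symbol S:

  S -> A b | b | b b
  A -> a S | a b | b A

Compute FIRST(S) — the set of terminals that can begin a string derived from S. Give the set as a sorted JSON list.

FIRST sets, iterate to fixpoint:
pass 1:
  A via A→a S: +{a}
  A via A→b A: +{b}
  S via S→A b: +{a,b}
  FIRST(S)={a,b}  FIRST(A)={a,b}
pass 2: (no change)
  FIRST(S)={a,b}  FIRST(A)={a,b}

FIRST(S) = ["a", "b"]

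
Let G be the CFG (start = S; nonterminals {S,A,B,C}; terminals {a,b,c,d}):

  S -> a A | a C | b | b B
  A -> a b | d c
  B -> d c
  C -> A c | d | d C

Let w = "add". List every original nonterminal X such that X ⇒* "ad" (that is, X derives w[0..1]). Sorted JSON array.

CNF form of G:
  S -> T0 A | T0 C | T1 B | b
  A -> T0 T1 | T2 T3
  B -> T2 T3
  C -> A T3 | T2 C | d
  T0 -> a
  T1 -> b
  T2 -> d
  T3 -> c

CYK table (by increasing span), restricted to cells inside w[0..1]:
  T[0,0] 'a' = {T0}  orig:{}
  T[1,1] 'd' = {C,T2}  orig:{C}
  T[0,1] 'ad' = {S}

Original NTs in T[0,1] deriving "ad": ["S"]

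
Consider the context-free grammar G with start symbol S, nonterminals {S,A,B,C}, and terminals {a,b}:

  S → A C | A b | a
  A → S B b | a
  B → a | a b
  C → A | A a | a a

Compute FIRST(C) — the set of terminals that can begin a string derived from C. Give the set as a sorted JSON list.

FIRST iteration:
pass 1:
  A via A→a: +{a}
  B via B→a: +{a}
  C via C→A: +{a}
  S via S→A C: +{a}
  FIRST[S]={a}  FIRST[A]={a}  FIRST[B]={a}  FIRST[C]={a}
pass 2: (no change)
  FIRST[S]={a}  FIRST[A]={a}  FIRST[B]={a}  FIRST[C]={a}

FIRST(C) = ["a"]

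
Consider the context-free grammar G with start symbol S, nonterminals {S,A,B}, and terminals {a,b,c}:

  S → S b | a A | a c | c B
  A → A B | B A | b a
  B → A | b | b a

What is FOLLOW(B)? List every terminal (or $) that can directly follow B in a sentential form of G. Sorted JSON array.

Compute FIRST by fixpoint:
[1]
  A via A→b a: +{b}
  B via B→A: +{b}
  S via S→a A: +{a}
  S via S→c B: +{c}
  FIRST[S]={a,c}  FIRST[A]={b}  FIRST[B]={b}
[2] (no change)
  FIRST[S]={a,c}  FIRST[A]={b}  FIRST[B]={b}

FOLLOW sets:
initialize: $ ∈ FOLLOW(S)
pass 1:
  A→A B: FOLLOW(A) ⊇ FIRST(B) = {b}; new: +{b}
  A→A B: FOLLOW(B) ⊇ FOLLOW(A) ⊇ {b}; new: +{b}
  S→S b: FOLLOW(S) ⊇ FIRST(b) = {b}; new: +{b}
  S→a A: FOLLOW(A) ⊇ FOLLOW(S) ⊇ {$,b}; new: +{$}
  S→c B: FOLLOW(B) ⊇ FOLLOW(S) ⊇ {$,b}; new: +{$}
  FOLLOW(S)={$,b}  FOLLOW(A)={$,b}  FOLLOW(B)={$,b}
pass 2: done
  FOLLOW(S)={$,b}  FOLLOW(A)={$,b}  FOLLOW(B)={$,b}

FOLLOW(B) = ["$", "b"]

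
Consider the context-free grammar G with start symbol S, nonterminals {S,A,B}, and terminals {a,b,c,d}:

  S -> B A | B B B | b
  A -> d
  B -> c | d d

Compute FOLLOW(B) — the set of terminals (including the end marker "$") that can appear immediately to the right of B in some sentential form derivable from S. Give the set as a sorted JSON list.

FIRST iteration:
pass 1:
  A via A→d: +{d}
  B via B→c: +{c}
  B via B→d d: +{d}
  S via S→B A: +{c,d}
  S via S→b: +{b}
  FIRST[S]={b,c,d}  FIRST[A]={d}  FIRST[B]={c,d}
pass 2: — fixpoint
  FIRST[S]={b,c,d}  FIRST[A]={d}  FIRST[B]={c,d}

FOLLOW iteration:
seed FOLLOW(S) with $
round 1:
  S→B A: FOLLOW(B) ⊇ FIRST(A) = {d}; new: +{d}
  S→B A: FOLLOW(A) ⊇ FOLLOW(S) ⊇ {$}; new: +{$}
  S→B B B: FOLLOW(B) ⊇ FIRST(B) = {c,d}; new: +{c}
  S→B B B: FOLLOW(B) ⊇ FOLLOW(S) ⊇ {$}; new: +{$}
  FOLLOW(S)={$}  FOLLOW(A)={$}  FOLLOW(B)={$,c,d}
round 2: done
  FOLLOW(S)={$}  FOLLOW(A)={$}  FOLLOW(B)={$,c,d}

FOLLOW(B) = ["$", "c", "d"]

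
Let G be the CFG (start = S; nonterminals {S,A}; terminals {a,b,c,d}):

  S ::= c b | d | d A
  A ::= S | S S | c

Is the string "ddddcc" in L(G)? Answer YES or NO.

CNF form of G:
  S -> T0 T1 | T2 A | d
  A -> S S | T0 T1 | T2 A | c | d
  T0 -> c
  T1 -> b
  T2 -> d

Fill CYK table bottom-up:
  T[0,0] 'd' = {A,S,T2}  orig:{A,S}
  T[1,1] 'd' = {A,S,T2}  orig:{A,S}
  T[2,2] 'd' = {A,S,T2}  orig:{A,S}
  T[3,3] 'd' = {A,S,T2}  orig:{A,S}
  T[4,4] 'c' = {A,T0}  orig:{A}
  T[5,5] 'c' = {A,T0}  orig:{A}
  T[0,1] 'dd' = {A,S}
  T[1,2] 'dd' = {A,S}
  T[2,3] 'dd' = {A,S}
  T[3,4] 'dc' = {A,S}
  T[4,5] 'cc' = ∅
  T[0,2] 'ddd' = {A,S}
  T[1,3] 'ddd' = {A,S}
  T[2,4] 'ddc' = {A,S}
  T[3,5] 'dcc' = ∅
  T[0,3] 'dddd' = {A,S}
  T[1,4] 'dddc' = {A,S}
  T[2,5] 'ddcc' = ∅
  T[0,4] 'ddddc' = {A,S}
  T[1,5] 'dddcc' = ∅
  T[0,5] 'ddddcc' = ∅

S ∉ T[0,5] ⇒ NO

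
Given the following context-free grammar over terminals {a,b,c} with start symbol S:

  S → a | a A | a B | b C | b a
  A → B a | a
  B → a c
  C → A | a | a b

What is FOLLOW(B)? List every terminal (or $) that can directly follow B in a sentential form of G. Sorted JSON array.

FIRST sets, iterate to fixpoint:
[1]
  A via A→a: +{a}
  B via B→a c: +{a}
  C via C→A: +{a}
  S via S→a: +{a}
  S via S→b C: +{b}
  FIRST(S)={a,b}  FIRST(A)={a}  FIRST(B)={a}  FIRST(C)={a}
[2] done
  FIRST(S)={a,b}  FIRST(A)={a}  FIRST(B)={a}  FIRST(C)={a}

Compute FOLLOW by fixpoint:
seed FOLLOW(S) with $
[1]
  A→B a: FOLLOW(B) ⊇ FIRST(a) = {a}; new: +{a}
  S→a A: FOLLOW(A) ⊇ FOLLOW(S) ⊇ {$}; new: +{$}
  S→a B: FOLLOW(B) ⊇ FOLLOW(S) ⊇ {$}; new: +{$}
  S→b C: FOLLOW(C) ⊇ FOLLOW(S) ⊇ {$}; new: +{$}
  S: {$}  A: {$}  B: {$,a}  C: {$}
[2] — fixpoint
  S: {$}  A: {$}  B: {$,a}  C: {$}

FOLLOW(B) = ["$", "a"]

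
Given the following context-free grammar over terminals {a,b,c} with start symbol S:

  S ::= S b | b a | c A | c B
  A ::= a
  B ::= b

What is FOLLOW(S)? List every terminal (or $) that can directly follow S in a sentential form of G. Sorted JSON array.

FIRST iteration:
pass 1:
  A via A→a: +{a}
  B via B→b: +{b}
  S via S→b a: +{b}
  S via S→c A: +{c}
  FIRST(S)={b,c}  FIRST(A)={a}  FIRST(B)={b}
pass 2: (no change)
  FIRST(S)={b,c}  FIRST(A)={a}  FIRST(B)={b}

Compute FOLLOW by fixpoint:
initialize: $ ∈ FOLLOW(S)
pass 1:
  S→S b: FOLLOW(S) ⊇ FIRST(b) = {b}; new: +{b}
  S→c A: FOLLOW(A) ⊇ FOLLOW(S) ⊇ {$,b}; new: +{$,b}
  S→c B: FOLLOW(B) ⊇ FOLLOW(S) ⊇ {$,b}; new: +{$,b}
  FOLLOW(S)={$,b}  FOLLOW(A)={$,b}  FOLLOW(B)={$,b}
pass 2: — fixpoint
  FOLLOW(S)={$,b}  FOLLOW(A)={$,b}  FOLLOW(B)={$,b}

FOLLOW(S) = ["$", "b"]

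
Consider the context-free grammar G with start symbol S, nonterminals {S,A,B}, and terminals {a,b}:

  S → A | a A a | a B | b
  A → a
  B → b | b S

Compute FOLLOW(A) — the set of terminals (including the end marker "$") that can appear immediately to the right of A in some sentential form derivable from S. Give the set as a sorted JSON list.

Compute FIRST by fixpoint:
iter 1:
  A via A→a: +{a}
  B via B→b: +{b}
  S via S→A: +{a}
  S via S→b: +{b}
  FIRST(S)={a,b}  FIRST(A)={a}  FIRST(B)={b}
iter 2: done
  FIRST(S)={a,b}  FIRST(A)={a}  FIRST(B)={b}

FOLLOW sets:
initialize: $ ∈ FOLLOW(S)
iter 1:
  S→A: FOLLOW(A) ⊇ FOLLOW(S) ⊇ {$}; new: +{$}
  S→a A a: FOLLOW(A) ⊇ FIRST(a) = {a}; new: +{a}
  S→a B: FOLLOW(B) ⊇ FOLLOW(S) ⊇ {$}; new: +{$}
  S: {$}  A: {$,a}  B: {$}
iter 2: (no change)
  S: {$}  A: {$,a}  B: {$}

FOLLOW(A) = ["$", "a"]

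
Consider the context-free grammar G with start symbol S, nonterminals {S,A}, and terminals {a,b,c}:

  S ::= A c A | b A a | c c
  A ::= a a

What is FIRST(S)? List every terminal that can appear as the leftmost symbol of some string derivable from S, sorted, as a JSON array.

Compute FIRST by fixpoint:
pass 1:
  A via A→a a: +{a}
  S via S→A c A: +{a}
  S via S→b A a: +{b}
  S via S→c c: +{c}
  FIRST(S)={a,b,c}  FIRST(A)={a}
pass 2: — fixpoint
  FIRST(S)={a,b,c}  FIRST(A)={a}

FIRST(S) = ["a", "b", "c"]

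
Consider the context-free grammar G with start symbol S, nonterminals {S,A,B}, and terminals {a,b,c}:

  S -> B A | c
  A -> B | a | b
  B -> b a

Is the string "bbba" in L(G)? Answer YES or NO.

Convert to CNF:
  S -> B A | c
  A -> T0 T1 | a | b
  B -> T0 T1
  T0 -> b
  T1 -> a

CYK fill:
  cell(0,0) b: {A,T0}  orig:{A}
  cell(1,1) b: {A,T0}  orig:{A}
  cell(2,2) b: {A,T0}  orig:{A}
  cell(3,3) a: {A,T1}  orig:{A}
  cell(0,1) bb: ∅
  cell(1,2) bb: ∅
  cell(2,3) ba: {A,B}
  cell(0,2) bbb: ∅
  cell(1,3) bba: ∅
  cell(0,3) bbba: ∅

S ∉ T[0,3] ⇒ NO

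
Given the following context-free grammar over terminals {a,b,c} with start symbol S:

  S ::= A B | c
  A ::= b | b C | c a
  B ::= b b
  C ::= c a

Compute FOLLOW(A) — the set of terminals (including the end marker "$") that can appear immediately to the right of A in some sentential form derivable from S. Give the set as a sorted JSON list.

FIRST iteration:
iter 1:
  A via A→b: +{b}
  A via A→c a: +{c}
  B via B→b b: +{b}
  C via C→c a: +{c}
  S via S→A B: +{b,c}
  FIRST(S)={b,c}  FIRST(A)={b,c}  FIRST(B)={b}  FIRST(C)={c}
iter 2: (stable)
  FIRST(S)={b,c}  FIRST(A)={b,c}  FIRST(B)={b}  FIRST(C)={c}

Compute FOLLOW by fixpoint:
seed FOLLOW(S) with $
round 1:
  S→A B: FOLLOW(A) ⊇ FIRST(B) = {b}; new: +{b}
  S→A B: FOLLOW(B) ⊇ FOLLOW(S) ⊇ {$}; new: +{$}
  S: {$}  A: {b}  B: {$}  C: {}
round 2:
  A→b C: FOLLOW(C) ⊇ FOLLOW(A) ⊇ {b}; new: +{b}
  S: {$}  A: {b}  B: {$}  C: {b}
round 3: — fixpoint
  S: {$}  A: {b}  B: {$}  C: {b}

FOLLOW(A) = ["b"]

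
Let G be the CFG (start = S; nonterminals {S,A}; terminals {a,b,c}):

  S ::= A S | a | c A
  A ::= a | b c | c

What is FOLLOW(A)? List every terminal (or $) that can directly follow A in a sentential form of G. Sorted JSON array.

FIRST iteration:
[1]
  A via A→a: +{a}
  A via A→b c: +{b}
  A via A→c: +{c}
  S via S→A S: +{a,b,c}
  FIRST(S)={a,b,c}  FIRST(A)={a,b,c}
[2] — fixpoint
  FIRST(S)={a,b,c}  FIRST(A)={a,b,c}

FOLLOW sets:
seed FOLLOW(S) with $
round 1:
  S→A S: FOLLOW(A) ⊇ FIRST(S) = {a,b,c}; new: +{a,b,c}
  S→c A: FOLLOW(A) ⊇ FOLLOW(S) ⊇ {$}; new: +{$}
  FOLLOW[S]={$}  FOLLOW[A]={$,a,b,c}
round 2: (no change)
  FOLLOW[S]={$}  FOLLOW[A]={$,a,b,c}

FOLLOW(A) = ["$", "a", "b", "c"]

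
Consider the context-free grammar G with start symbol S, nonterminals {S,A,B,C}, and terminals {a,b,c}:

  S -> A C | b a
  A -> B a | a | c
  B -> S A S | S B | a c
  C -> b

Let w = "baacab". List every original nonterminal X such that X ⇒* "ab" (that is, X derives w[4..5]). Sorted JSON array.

CNF form of G:
  S -> A C | T2 T0
  A -> B T0 | a | c
  B -> S B | S X3 | T0 T1
  C -> b
  T0 -> a
  T1 -> c
  T2 -> b
  X3 -> A S

Fill CYK table bottom-up, restricted to cells inside w[4..5]:
  cell(4,4) a: {A,T0}  orig:{A}
  cell(5,5) b: {C,T2}  orig:{C}
  cell(4,5) ab: {S}

Original NTs in T[4,5] deriving "ab": ["S"]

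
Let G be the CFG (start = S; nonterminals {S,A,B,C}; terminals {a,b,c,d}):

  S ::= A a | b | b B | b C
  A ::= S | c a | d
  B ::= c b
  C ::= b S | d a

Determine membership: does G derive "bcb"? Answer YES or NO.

CNF form of G:
  S -> A T0 | T1 B | T1 C | b
  A -> A T0 | T1 B | T1 C | T2 T0 | b | d
  B -> T2 T1
  C -> T1 S | T3 T0
  T0 -> a
  T1 -> b
  T2 -> c
  T3 -> d

CYK fill:
  cell(0,0) b: {A,S,T1}  orig:{A,S}
  cell(1,1) c: {T2}  orig:{}
  cell(2,2) b: {A,S,T1}  orig:{A,S}
  cell(0,1) bc: ∅
  cell(1,2) cb: {B}
  cell(0,2) bcb: {A,S}

S ∈ T[0,2] ⇒ YES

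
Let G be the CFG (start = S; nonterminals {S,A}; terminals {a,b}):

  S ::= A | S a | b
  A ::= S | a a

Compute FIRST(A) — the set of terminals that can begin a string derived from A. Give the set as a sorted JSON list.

Compute FIRST by fixpoint:
[1]
  A via A→a a: +{a}
  S via S→A: +{a}
  S via S→b: +{b}
  FIRST(S)={a,b}  FIRST(A)={a}
[2]
  A via A→S: +{b}
  FIRST(S)={a,b}  FIRST(A)={a,b}
[3] done
  FIRST(S)={a,b}  FIRST(A)={a,b}

FIRST(A) = ["a", "b"]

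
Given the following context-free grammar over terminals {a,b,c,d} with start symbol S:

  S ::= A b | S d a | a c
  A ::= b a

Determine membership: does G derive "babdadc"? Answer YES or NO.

CNF form of G:
  S -> A T0 | S X4 | T1 T3
  A -> T0 T1
  T0 -> b
  T1 -> a
  T2 -> d
  T3 -> c
  X4 -> T2 T1

Fill CYK table bottom-up:
  cell(0,0) b: {T0}  orig:{}
  cell(1,1) a: {T1}  orig:{}
  cell(2,2) b: {T0}  orig:{}
  cell(3,3) d: {T2}  orig:{}
  cell(4,4) a: {T1}  orig:{}
  cell(5,5) d: {T2}  orig:{}
  cell(6,6) c: {T3}  orig:{}
  cell(0,1) ba: {A}
  cell(1,2) ab: ∅
  cell(2,3) bd: ∅
  cell(3,4) da: {X4}  orig:{}
  cell(4,5) ad: ∅
  cell(5,6) dc: ∅
  cell(0,2) bab: {S}
  cell(1,3) abd: ∅
  cell(2,4) bda: ∅
  cell(3,5) dad: ∅
  cell(4,6) adc: ∅
  cell(0,3) babd: ∅
  cell(1,4) abda: ∅
  cell(2,5) bdad: ∅
  cell(3,6) dadc: ∅
  cell(0,4) babda: {S}
  cell(1,5) abdad: ∅
  cell(2,6) bdadc: ∅
  cell(0,5) babdad: ∅
  cell(1,6) abdadc: ∅
  cell(0,6) babdadc: ∅

S ∉ T[0,6] ⇒ NO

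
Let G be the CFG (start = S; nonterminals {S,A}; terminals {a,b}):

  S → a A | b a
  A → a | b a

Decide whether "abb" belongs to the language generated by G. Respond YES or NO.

CNF form of G:
  S -> T0 T1 | T1 A
  A -> T0 T1 | a
  T0 -> b
  T1 -> a

CYK fill:
  cell(0,0) a: {A,T1}  orig:{A}
  cell(1,1) b: {T0}  orig:{}
  cell(2,2) b: {T0}  orig:{}
  cell(0,1) ab: ∅
  cell(1,2) bb: ∅
  cell(0,2) abb: ∅

S ∉ T[0,2] ⇒ NO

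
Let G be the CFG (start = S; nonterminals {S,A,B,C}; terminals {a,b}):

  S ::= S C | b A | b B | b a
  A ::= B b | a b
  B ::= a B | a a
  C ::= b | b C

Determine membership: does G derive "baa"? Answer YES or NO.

CNF form of G:
  S -> S C | T0 A | T0 B | T0 T1
  A -> B T0 | T1 T0
  B -> T1 B | T1 T1
  C -> T0 C | b
  T0 -> b
  T1 -> a

CYK fill:
  cell(0,0) b: {C,T0}  orig:{C}
  cell(1,1) a: {T1}  orig:{}
  cell(2,2) a: {T1}  orig:{}
  cell(0,1) ba: {S}
  cell(1,2) aa: {B}
  cell(0,2) baa: {S}

S ∈ T[0,2] ⇒ YES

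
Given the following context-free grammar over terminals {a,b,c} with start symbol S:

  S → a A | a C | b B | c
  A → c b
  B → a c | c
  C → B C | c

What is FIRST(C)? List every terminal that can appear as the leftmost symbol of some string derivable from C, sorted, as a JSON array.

FIRST iteration:
[1]
  A via A→c b: +{c}
  B via B→a c: +{a}
  B via B→c: +{c}
  C via C→B C: +{a,c}
  S via S→a A: +{a}
  S via S→b B: +{b}
  S via S→c: +{c}
  S: {a,b,c}  A: {c}  B: {a,c}  C: {a,c}
[2] done
  S: {a,b,c}  A: {c}  B: {a,c}  C: {a,c}

FIRST(C) = ["a", "c"]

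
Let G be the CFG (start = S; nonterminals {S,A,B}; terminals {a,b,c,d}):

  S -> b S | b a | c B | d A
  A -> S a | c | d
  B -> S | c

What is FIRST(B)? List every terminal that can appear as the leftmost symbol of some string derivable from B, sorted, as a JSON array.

FIRST sets, iterate to fixpoint:
round 1:
  A via A→c: +{c}
  A via A→d: +{d}
  B via B→c: +{c}
  S via S→b S: +{b}
  S via S→c B: +{c}
  S via S→d A: +{d}
  FIRST[S]={b,c,d}  FIRST[A]={c,d}  FIRST[B]={c}
round 2:
  A via A→S a: +{b}
  B via B→S: +{b,d}
  FIRST[S]={b,c,d}  FIRST[A]={b,c,d}  FIRST[B]={b,c,d}
round 3: (no change)
  FIRST[S]={b,c,d}  FIRST[A]={b,c,d}  FIRST[B]={b,c,d}

FIRST(B) = ["b", "c", "d"]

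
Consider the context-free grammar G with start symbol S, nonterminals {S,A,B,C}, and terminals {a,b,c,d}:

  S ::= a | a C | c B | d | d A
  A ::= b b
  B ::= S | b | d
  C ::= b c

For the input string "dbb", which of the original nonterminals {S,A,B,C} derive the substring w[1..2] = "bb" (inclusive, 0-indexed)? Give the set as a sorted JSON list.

Convert to CNF:
  S -> T1 C | T2 B | T3 A | a | d
  A -> T0 T0
  B -> T1 C | T2 B | T3 A | a | b | d
  C -> T0 T2
  T0 -> b
  T1 -> a
  T2 -> c
  T3 -> d

CYK fill — only the sub-triangle for w[1..2]:
  [1..1]={B,T0}  "b"  orig:{B}
  [2..2]={B,T0}  "b"  orig:{B}
  [1..2]={A}  "bb"

Original NTs in T[1,2] deriving "bb": ["A"]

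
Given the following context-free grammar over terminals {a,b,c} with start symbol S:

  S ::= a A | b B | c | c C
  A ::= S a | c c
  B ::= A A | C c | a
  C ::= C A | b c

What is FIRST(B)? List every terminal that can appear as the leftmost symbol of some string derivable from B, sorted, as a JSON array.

FIRST sets, iterate to fixpoint:
pass 1:
  A via A→c c: +{c}
  B via B→A A: +{c}
  B via B→a: +{a}
  C via C→b c: +{b}
  S via S→a A: +{a}
  S via S→b B: +{b}
  S via S→c: +{c}
  S: {a,b,c}  A: {c}  B: {a,c}  C: {b}
pass 2:
  A via A→S a: +{a,b}
  B via B→A A: +{b}
  S: {a,b,c}  A: {a,b,c}  B: {a,b,c}  C: {b}
pass 3: (no change)
  S: {a,b,c}  A: {a,b,c}  B: {a,b,c}  C: {b}

FIRST(B) = ["a", "b", "c"]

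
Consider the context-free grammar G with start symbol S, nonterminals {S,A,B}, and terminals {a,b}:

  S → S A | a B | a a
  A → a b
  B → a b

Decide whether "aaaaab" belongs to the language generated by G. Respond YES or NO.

CNF form of G:
  S -> S A | T0 B | T0 T0
  A -> T0 T1
  B -> T0 T1
  T0 -> a
  T1 -> b

Fill CYK table bottom-up:
  [0..0]={T0}  "a"  orig:{}
  [1..1]={T0}  "a"  orig:{}
  [2..2]={T0}  "a"  orig:{}
  [3..3]={T0}  "a"  orig:{}
  [4..4]={T0}  "a"  orig:{}
  [5..5]={T1}  "b"  orig:{}
  [0..1]={S}  "aa"
  [1..2]={S}  "aa"
  [2..3]={S}  "aa"
  [3..4]={S}  "aa"
  [4..5]={A,B}  "ab"
  [0..2]=∅  "aaa"
  [1..3]=∅  "aaa"
  [2..4]=∅  "aaa"
  [3..5]={S}  "aab"
  [0..3]=∅  "aaaa"
  [1..4]=∅  "aaaa"
  [2..5]={S}  "aaab"
  [0..4]=∅  "aaaaa"
  [1..5]=∅  "aaaab"
  [0..5]=∅  "aaaaab"

S ∉ T[0,5] ⇒ NO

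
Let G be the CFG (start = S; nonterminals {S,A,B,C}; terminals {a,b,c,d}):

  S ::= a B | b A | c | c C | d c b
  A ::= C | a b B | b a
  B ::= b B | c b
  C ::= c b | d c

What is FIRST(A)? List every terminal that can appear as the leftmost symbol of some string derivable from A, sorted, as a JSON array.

FIRST iteration:
iter 1:
  A via A→a b B: +{a}
  A via A→b a: +{b}
  B via B→b B: +{b}
  B via B→c b: +{c}
  C via C→c b: +{c}
  C via C→d c: +{d}
  S via S→a B: +{a}
  S via S→b A: +{b}
  S via S→c: +{c}
  S via S→d c b: +{d}
  S: {a,b,c,d}  A: {a,b}  B: {b,c}  C: {c,d}
iter 2:
  A via A→C: +{c,d}
  S: {a,b,c,d}  A: {a,b,c,d}  B: {b,c}  C: {c,d}
iter 3: (no change)
  S: {a,b,c,d}  A: {a,b,c,d}  B: {b,c}  C: {c,d}

FIRST(A) = ["a", "b", "c", "d"]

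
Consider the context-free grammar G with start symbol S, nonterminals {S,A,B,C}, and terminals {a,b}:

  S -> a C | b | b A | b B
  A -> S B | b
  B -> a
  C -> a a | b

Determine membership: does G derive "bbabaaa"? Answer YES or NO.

CNF form of G:
  S -> T0 C | T1 A | T1 B | b
  A -> S B | b
  B -> a
  C -> T0 T0 | b
  T0 -> a
  T1 -> b

CYK fill:
  [0..0]={A,C,S,T1}  "b"  orig:{A,C,S}
  [1..1]={A,C,S,T1}  "b"  orig:{A,C,S}
  [2..2]={B,T0}  "a"  orig:{B}
  [3..3]={A,C,S,T1}  "b"  orig:{A,C,S}
  [4..4]={B,T0}  "a"  orig:{B}
  [5..5]={B,T0}  "a"  orig:{B}
  [6..6]={B,T0}  "a"  orig:{B}
  [0..1]={S}  "bb"
  [1..2]={A,S}  "ba"
  [2..3]={S}  "ab"
  [3..4]={A,S}  "ba"
  [4..5]={C}  "aa"
  [5..6]={C}  "aa"
  [0..2]={A,S}  "bba"
  [1..3]=∅  "bab"
  [2..4]={A}  "aba"
  [3..5]={A}  "baa"
  [4..6]={S}  "aaa"
  [0..3]=∅  "bbab"
  [1..4]={S}  "baba"
  [2..5]=∅  "abaa"
  [3..6]=∅  "baaa"
  [0..4]=∅  "bbaba"
  [1..5]={A}  "babaa"
  [2..6]=∅  "abaaa"
  [0..5]={S}  "bbabaa"
  [1..6]=∅  "babaaa"
  [0..6]={A}  "bbabaaa"

S ∉ T[0,6] ⇒ NO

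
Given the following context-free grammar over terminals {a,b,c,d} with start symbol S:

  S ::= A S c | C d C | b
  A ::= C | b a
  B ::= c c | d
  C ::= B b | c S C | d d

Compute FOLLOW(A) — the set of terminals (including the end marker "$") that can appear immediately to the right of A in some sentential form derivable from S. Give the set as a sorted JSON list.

FIRST sets, iterate to fixpoint:
iter 1:
  A via A→b a: +{b}
  B via B→c c: +{c}
  B via B→d: +{d}
  C via C→B b: +{c,d}
  S via S→A S c: +{b}
  S via S→C d C: +{c,d}
  S: {b,c,d}  A: {b}  B: {c,d}  C: {c,d}
iter 2:
  A via A→C: +{c,d}
  S: {b,c,d}  A: {b,c,d}  B: {c,d}  C: {c,d}
iter 3: (no change)
  S: {b,c,d}  A: {b,c,d}  B: {c,d}  C: {c,d}

Compute FOLLOW by fixpoint:
FOLLOW(S) := {$}
[1]
  C→B b: FOLLOW(B) ⊇ FIRST(b) = {b}; new: +{b}
  C→c S C: FOLLOW(S) ⊇ FIRST(C) = {c,d}; new: +{c,d}
  S→A S c: FOLLOW(A) ⊇ FIRST(S) = {b,c,d}; new: +{b,c,d}
  S→C d C: FOLLOW(C) ⊇ FIRST(d) = {d}; new: +{d}
  S→C d C: FOLLOW(C) ⊇ FOLLOW(S) ⊇ {$,c,d}; new: +{$,c}
  FOLLOW[S]={$,c,d}  FOLLOW[A]={b,c,d}  FOLLOW[B]={b}  FOLLOW[C]={$,c,d}
[2]
  A→C: FOLLOW(C) ⊇ FOLLOW(A) ⊇ {b,c,d}; new: +{b}
  FOLLOW[S]={$,c,d}  FOLLOW[A]={b,c,d}  FOLLOW[B]={b}  FOLLOW[C]={$,b,c,d}
[3] (no change)
  FOLLOW[S]={$,c,d}  FOLLOW[A]={b,c,d}  FOLLOW[B]={b}  FOLLOW[C]={$,b,c,d}

FOLLOW(A) = ["b", "c", "d"]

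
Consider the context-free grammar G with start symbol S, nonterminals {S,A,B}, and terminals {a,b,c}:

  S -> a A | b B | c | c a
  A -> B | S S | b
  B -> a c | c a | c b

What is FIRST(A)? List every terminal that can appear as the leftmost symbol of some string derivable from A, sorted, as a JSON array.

Compute FIRST by fixpoint:
iter 1:
  A via A→b: +{b}
  B via B→a c: +{a}
  B via B→c a: +{c}
  S via S→a A: +{a}
  S via S→b B: +{b}
  S via S→c: +{c}
  FIRST(S)={a,b,c}  FIRST(A)={b}  FIRST(B)={a,c}
iter 2:
  A via A→B: +{a,c}
  FIRST(S)={a,b,c}  FIRST(A)={a,b,c}  FIRST(B)={a,c}
iter 3: — fixpoint
  FIRST(S)={a,b,c}  FIRST(A)={a,b,c}  FIRST(B)={a,c}

FIRST(A) = ["a", "b", "c"]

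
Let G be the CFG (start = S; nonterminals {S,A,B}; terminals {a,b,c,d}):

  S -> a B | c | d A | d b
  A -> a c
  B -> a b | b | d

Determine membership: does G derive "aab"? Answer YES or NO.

Convert to CNF:
  S -> T0 B | T3 A | T3 T2 | c
  A -> T0 T1
  B -> T0 T2 | b | d
  T0 -> a
  T1 -> c
  T2 -> b
  T3 -> d

Fill CYK table bottom-up:
  [0..0]={T0}  "a"  orig:{}
  [1..1]={T0}  "a"  orig:{}
  [2..2]={B,T2}  "b"  orig:{B}
  [0..1]=∅  "aa"
  [1..2]={B,S}  "ab"
  [0..2]={S}  "aab"

S ∈ T[0,2] ⇒ YES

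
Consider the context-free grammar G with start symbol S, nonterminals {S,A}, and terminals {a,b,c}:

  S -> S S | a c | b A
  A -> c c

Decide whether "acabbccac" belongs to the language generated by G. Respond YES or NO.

CNF form of G:
  S -> S S | T1 T0 | T2 A
  A -> T0 T0
  T0 -> c
  T1 -> a
  T2 -> b

CYK fill:
  [0..0]={T1}  "a"  orig:{}
  [1..1]={T0}  "c"  orig:{}
  [2..2]={T1}  "a"  orig:{}
  [3..3]={T2}  "b"  orig:{}
  [4..4]={T2}  "b"  orig:{}
  [5..5]={T0}  "c"  orig:{}
  [6..6]={T0}  "c"  orig:{}
  [7..7]={T1}  "a"  orig:{}
  [8..8]={T0}  "c"  orig:{}
  [0..1]={S}  "ac"
  [1..2]=∅  "ca"
  [2..3]=∅  "ab"
  [3..4]=∅  "bb"
  [4..5]=∅  "bc"
  [5..6]={A}  "cc"
  [6..7]=∅  "ca"
  [7..8]={S}  "ac"
  [0..2]=∅  "aca"
  [1..3]=∅  "cab"
  [2..4]=∅  "abb"
  [3..5]=∅  "bbc"
  [4..6]={S}  "bcc"
  [5..7]=∅  "cca"
  [6..8]=∅  "cac"
  [0..3]=∅  "acab"
  [1..4]=∅  "cabb"
  [2..5]=∅  "abbc"
  [3..6]=∅  "bbcc"
  [4..7]=∅  "bcca"
  [5..8]=∅  "ccac"
  [0..4]=∅  "acabb"
  [1..5]=∅  "cabbc"
  [2..6]=∅  "abbcc"
  [3..7]=∅  "bbcca"
  [4..8]={S}  "bccac"
  [0..5]=∅  "acabbc"
  [1..6]=∅  "cabbcc"
  [2..7]=∅  "abbcca"
  [3..8]=∅  "bbccac"
  [0..6]=∅  "acabbcc"
  [1..7]=∅  "cabbcca"
  [2..8]=∅  "abbccac"
  [0..7]=∅  "acabbcca"
  [1..8]=∅  "cabbccac"
  [0..8]=∅  "acabbccac"

S ∉ T[0,8] ⇒ NO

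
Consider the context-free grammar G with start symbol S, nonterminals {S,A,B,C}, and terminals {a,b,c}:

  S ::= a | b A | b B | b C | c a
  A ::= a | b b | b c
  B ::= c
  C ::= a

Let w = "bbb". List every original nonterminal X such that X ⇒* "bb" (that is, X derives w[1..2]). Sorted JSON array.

Convert to CNF:
  S -> T0 A | T0 B | T0 C | T1 T2 | a
  A -> T0 T0 | T0 T1 | a
  B -> c
  C -> a
  T0 -> b
  T1 -> c
  T2 -> a

CYK fill, restricted to cells inside w[1..2]:
  cell(1,1) b: {T0}  orig:{}
  cell(2,2) b: {T0}  orig:{}
  cell(1,2) bb: {A}

Original NTs in T[1,2] deriving "bb": ["A"]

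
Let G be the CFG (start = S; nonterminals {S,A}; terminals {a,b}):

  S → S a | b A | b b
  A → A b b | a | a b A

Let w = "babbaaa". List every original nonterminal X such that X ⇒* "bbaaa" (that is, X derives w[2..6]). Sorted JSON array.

Convert to CNF:
  S -> S T1 | T0 A | T0 T0
  A -> A X2 | T1 X3 | a
  T0 -> b
  T1 -> a
  X2 -> T0 T0
  X3 -> T0 A

CYK table (by increasing span) (cells [i..j] with 2 ≤ i ≤ j ≤ 6 only):
  cell(2,2) b: {T0}  orig:{}
  cell(3,3) b: {T0}  orig:{}
  cell(4,4) a: {A,T1}  orig:{A}
  cell(5,5) a: {A,T1}  orig:{A}
  cell(6,6) a: {A,T1}  orig:{A}
  cell(2,3) bb: {S,X2}  orig:{S}
  cell(3,4) ba: {S,X3}  orig:{S}
  cell(4,5) aa: ∅
  cell(5,6) aa: ∅
  cell(2,4) bba: {S}
  cell(3,5) baa: {S}
  cell(4,6) aaa: ∅
  cell(2,5) bbaa: {S}
  cell(3,6) baaa: {S}
  cell(2,6) bbaaa: {S}

Original NTs in T[2,6] deriving "bbaaa": ["S"]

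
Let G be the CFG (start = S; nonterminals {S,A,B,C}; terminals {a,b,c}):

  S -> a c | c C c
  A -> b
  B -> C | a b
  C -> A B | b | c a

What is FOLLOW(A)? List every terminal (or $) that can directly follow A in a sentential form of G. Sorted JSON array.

FIRST iteration:
iter 1:
  A via A→b: +{b}
  B via B→a b: +{a}
  C via C→A B: +{b}
  C via C→c a: +{c}
  S via S→a c: +{a}
  S via S→c C c: +{c}
  FIRST(S)={a,c}  FIRST(A)={b}  FIRST(B)={a}  FIRST(C)={b,c}
iter 2:
  B via B→C: +{b,c}
  FIRST(S)={a,c}  FIRST(A)={b}  FIRST(B)={a,b,c}  FIRST(C)={b,c}
iter 3: (no change)
  FIRST(S)={a,c}  FIRST(A)={b}  FIRST(B)={a,b,c}  FIRST(C)={b,c}

FOLLOW iteration:
initialize: $ ∈ FOLLOW(S)
round 1:
  C→A B: FOLLOW(A) ⊇ FIRST(B) = {a,b,c}; new: +{a,b,c}
  S→c C c: FOLLOW(C) ⊇ FIRST(c) = {c}; new: +{c}
  FOLLOW(S)={$}  FOLLOW(A)={a,b,c}  FOLLOW(B)={}  FOLLOW(C)={c}
round 2:
  C→A B: FOLLOW(B) ⊇ FOLLOW(C) ⊇ {c}; new: +{c}
  FOLLOW(S)={$}  FOLLOW(A)={a,b,c}  FOLLOW(B)={c}  FOLLOW(C)={c}
round 3: (stable)
  FOLLOW(S)={$}  FOLLOW(A)={a,b,c}  FOLLOW(B)={c}  FOLLOW(C)={c}

FOLLOW(A) = ["a", "b", "c"]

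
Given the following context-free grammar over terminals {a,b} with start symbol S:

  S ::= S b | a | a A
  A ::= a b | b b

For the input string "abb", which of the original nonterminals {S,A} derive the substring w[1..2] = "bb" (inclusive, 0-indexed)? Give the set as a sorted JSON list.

CNF form of G:
  S -> S T1 | T0 A | a
  A -> T0 T1 | T1 T1
  T0 -> a
  T1 -> b

CYK table (by increasing span), restricted to cells inside w[1..2]:
  T[1,1] 'b' = {T1}  orig:{}
  T[2,2] 'b' = {T1}  orig:{}
  T[1,2] 'bb' = {A}

Original NTs in T[1,2] deriving "bb": ["A"]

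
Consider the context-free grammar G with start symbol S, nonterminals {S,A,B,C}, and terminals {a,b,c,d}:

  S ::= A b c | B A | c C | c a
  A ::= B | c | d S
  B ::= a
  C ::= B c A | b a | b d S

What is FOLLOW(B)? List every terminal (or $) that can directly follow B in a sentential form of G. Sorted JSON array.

FIRST iteration:
round 1:
  A via A→c: +{c}
  A via A→d S: +{d}
  B via B→a: +{a}
  C via C→B c A: +{a}
  C via C→b a: +{b}
  S via S→A b c: +{c,d}
  S via S→B A: +{a}
  S: {a,c,d}  A: {c,d}  B: {a}  C: {a,b}
round 2:
  A via A→B: +{a}
  S: {a,c,d}  A: {a,c,d}  B: {a}  C: {a,b}
round 3: (no change)
  S: {a,c,d}  A: {a,c,d}  B: {a}  C: {a,b}

FOLLOW sets:
FOLLOW(S) := {$}
iter 1:
  C→B c A: FOLLOW(B) ⊇ FIRST(c) = {c}; new: +{c}
  S→A b c: FOLLOW(A) ⊇ FIRST(b) = {b}; new: +{b}
  S→B A: FOLLOW(B) ⊇ FIRST(A) = {a,c,d}; new: +{a,d}
  S→B A: FOLLOW(A) ⊇ FOLLOW(S) ⊇ {$}; new: +{$}
  S→c C: FOLLOW(C) ⊇ FOLLOW(S) ⊇ {$}; new: +{$}
  FOLLOW[S]={$}  FOLLOW[A]={$,b}  FOLLOW[B]={a,c,d}  FOLLOW[C]={$}
iter 2:
  A→B: FOLLOW(B) ⊇ FOLLOW(A) ⊇ {$,b}; new: +{$,b}
  A→d S: FOLLOW(S) ⊇ FOLLOW(A) ⊇ {$,b}; new: +{b}
  S→c C: FOLLOW(C) ⊇ FOLLOW(S) ⊇ {$,b}; new: +{b}
  FOLLOW[S]={$,b}  FOLLOW[A]={$,b}  FOLLOW[B]={$,a,b,c,d}  FOLLOW[C]={$,b}
iter 3: (no change)
  FOLLOW[S]={$,b}  FOLLOW[A]={$,b}  FOLLOW[B]={$,a,b,c,d}  FOLLOW[C]={$,b}

FOLLOW(B) = ["$", "a", "b", "c", "d"]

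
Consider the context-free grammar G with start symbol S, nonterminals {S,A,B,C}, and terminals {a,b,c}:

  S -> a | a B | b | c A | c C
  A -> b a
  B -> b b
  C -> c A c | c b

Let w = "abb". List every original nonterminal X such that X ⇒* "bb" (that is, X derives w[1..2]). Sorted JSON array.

CNF form of G:
  S -> T1 B | T2 A | T2 C | a | b
  A -> T0 T1
  B -> T0 T0
  C -> T2 T0 | T2 X3
  T0 -> b
  T1 -> a
  T2 -> c
  X3 -> A T2

Fill CYK table bottom-up (cells [i..j] with 1 ≤ i ≤ j ≤ 2 only):
  cell(1,1) b: {S,T0}  orig:{S}
  cell(2,2) b: {S,T0}  orig:{S}
  cell(1,2) bb: {B}

Original NTs in T[1,2] deriving "bb": ["B"]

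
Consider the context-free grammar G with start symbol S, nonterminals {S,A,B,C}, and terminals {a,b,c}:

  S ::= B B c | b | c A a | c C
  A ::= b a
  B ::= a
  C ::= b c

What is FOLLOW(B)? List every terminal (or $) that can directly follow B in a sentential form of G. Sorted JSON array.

FIRST sets, iterate to fixpoint:
iter 1:
  A via A→b a: +{b}
  B via B→a: +{a}
  C via C→b c: +{b}
  S via S→B B c: +{a}
  S via S→b: +{b}
  S via S→c A a: +{c}
  FIRST(S)={a,b,c}  FIRST(A)={b}  FIRST(B)={a}  FIRST(C)={b}
iter 2: done
  FIRST(S)={a,b,c}  FIRST(A)={b}  FIRST(B)={a}  FIRST(C)={b}

FOLLOW sets:
seed FOLLOW(S) with $
round 1:
  S→B B c: FOLLOW(B) ⊇ FIRST(B) = {a}; new: +{a}
  S→B B c: FOLLOW(B) ⊇ FIRST(c) = {c}; new: +{c}
  S→c A a: FOLLOW(A) ⊇ FIRST(a) = {a}; new: +{a}
  S→c C: FOLLOW(C) ⊇ FOLLOW(S) ⊇ {$}; new: +{$}
  FOLLOW[S]={$}  FOLLOW[A]={a}  FOLLOW[B]={a,c}  FOLLOW[C]={$}
round 2: done
  FOLLOW[S]={$}  FOLLOW[A]={a}  FOLLOW[B]={a,c}  FOLLOW[C]={$}

FOLLOW(B) = ["a", "c"]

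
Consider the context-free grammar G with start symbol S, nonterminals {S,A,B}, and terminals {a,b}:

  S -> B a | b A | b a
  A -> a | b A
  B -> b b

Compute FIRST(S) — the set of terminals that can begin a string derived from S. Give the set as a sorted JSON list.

Compute FIRST by fixpoint:
round 1:
  A via A→a: +{a}
  A via A→b A: +{b}
  B via B→b b: +{b}
  S via S→B a: +{b}
  FIRST[S]={b}  FIRST[A]={a,b}  FIRST[B]={b}
round 2: (stable)
  FIRST[S]={b}  FIRST[A]={a,b}  FIRST[B]={b}

FIRST(S) = ["b"]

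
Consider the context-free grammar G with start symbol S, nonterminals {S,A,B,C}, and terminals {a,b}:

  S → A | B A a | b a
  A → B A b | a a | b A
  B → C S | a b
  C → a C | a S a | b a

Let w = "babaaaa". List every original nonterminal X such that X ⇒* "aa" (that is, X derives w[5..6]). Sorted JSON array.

CNF form of G:
  S -> B X4 | B X5 | T0 A | T0 T1 | T1 T1
  A -> B X2 | T0 A | T1 T1
  B -> C S | T1 T0
  C -> T0 T1 | T1 C | T1 X3
  T0 -> b
  T1 -> a
  X2 -> A T0
  X3 -> S T1
  X4 -> A T1
  X5 -> A T0

Fill CYK table bottom-up (cells [i..j] with 5 ≤ i ≤ j ≤ 6 only):
  [5..5]={T1}  "a"  orig:{}
  [6..6]={T1}  "a"  orig:{}
  [5..6]={A,S}  "aa"

Original NTs in T[5,6] deriving "aa": ["A", "S"]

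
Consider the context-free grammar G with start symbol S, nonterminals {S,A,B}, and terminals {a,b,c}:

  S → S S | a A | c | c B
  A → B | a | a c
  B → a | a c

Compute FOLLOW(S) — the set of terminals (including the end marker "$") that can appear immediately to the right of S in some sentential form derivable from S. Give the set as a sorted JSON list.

Compute FIRST by fixpoint:
pass 1:
  A via A→a: +{a}
  B via B→a: +{a}
  S via S→a A: +{a}
  S via S→c: +{c}
  FIRST[S]={a,c}  FIRST[A]={a}  FIRST[B]={a}
pass 2: — fixpoint
  FIRST[S]={a,c}  FIRST[A]={a}  FIRST[B]={a}

FOLLOW sets:
seed FOLLOW(S) with $
[1]
  S→S S: FOLLOW(S) ⊇ FIRST(S) = {a,c}; new: +{a,c}
  S→a A: FOLLOW(A) ⊇ FOLLOW(S) ⊇ {$,a,c}; new: +{$,a,c}
  S→c B: FOLLOW(B) ⊇ FOLLOW(S) ⊇ {$,a,c}; new: +{$,a,c}
  FOLLOW(S)={$,a,c}  FOLLOW(A)={$,a,c}  FOLLOW(B)={$,a,c}
[2] done
  FOLLOW(S)={$,a,c}  FOLLOW(A)={$,a,c}  FOLLOW(B)={$,a,c}

FOLLOW(S) = ["$", "a", "c"]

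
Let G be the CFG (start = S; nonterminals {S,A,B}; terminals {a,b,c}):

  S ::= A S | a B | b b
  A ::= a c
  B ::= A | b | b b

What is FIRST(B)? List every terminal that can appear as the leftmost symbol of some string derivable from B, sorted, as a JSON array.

FIRST iteration:
pass 1:
  A via A→a c: +{a}
  B via B→A: +{a}
  B via B→b: +{b}
  S via S→A S: +{a}
  S via S→b b: +{b}
  FIRST[S]={a,b}  FIRST[A]={a}  FIRST[B]={a,b}
pass 2: (no change)
  FIRST[S]={a,b}  FIRST[A]={a}  FIRST[B]={a,b}

FIRST(B) = ["a", "b"]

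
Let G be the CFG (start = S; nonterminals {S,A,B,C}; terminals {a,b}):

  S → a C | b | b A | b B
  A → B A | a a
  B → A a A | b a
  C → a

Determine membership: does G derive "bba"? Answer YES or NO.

Convert to CNF:
  S -> T0 C | T1 A | T1 B | b
  A -> B A | T0 T0
  B -> A X2 | T1 T0
  C -> a
  T0 -> a
  T1 -> b
  X2 -> T0 A

CYK table (by increasing span):
  T[0,0] 'b' = {S,T1}  orig:{S}
  T[1,1] 'b' = {S,T1}  orig:{S}
  T[2,2] 'a' = {C,T0}  orig:{C}
  T[0,1] 'bb' = ∅
  T[1,2] 'ba' = {B}
  T[0,2] 'bba' = {S}

S ∈ T[0,2] ⇒ YES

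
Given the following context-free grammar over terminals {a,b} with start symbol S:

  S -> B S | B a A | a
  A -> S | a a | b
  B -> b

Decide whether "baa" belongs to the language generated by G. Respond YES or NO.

Convert to CNF:
  S -> B S | B X2 | a
  A -> B S | B X1 | T0 T0 | a | b
  B -> b
  T0 -> a
  X1 -> T0 A
  X2 -> T0 A

CYK table (by increasing span):
  T[0,0] 'b' = {A,B}
  T[1,1] 'a' = {A,S,T0}  orig:{A,S}
  T[2,2] 'a' = {A,S,T0}  orig:{A,S}
  T[0,1] 'ba' = {A,S}
  T[1,2] 'aa' = {A,X1,X2}  orig:{A}
  T[0,2] 'baa' = {A,S}

S ∈ T[0,2] ⇒ YES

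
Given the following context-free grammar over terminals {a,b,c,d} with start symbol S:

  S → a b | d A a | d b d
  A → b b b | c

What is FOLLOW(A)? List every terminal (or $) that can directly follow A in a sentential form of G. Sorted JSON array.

FIRST sets, iterate to fixpoint:
round 1:
  A via A→b b b: +{b}
  A via A→c: +{c}
  S via S→a b: +{a}
  S via S→d A a: +{d}
  FIRST(S)={a,d}  FIRST(A)={b,c}
round 2: (stable)
  FIRST(S)={a,d}  FIRST(A)={b,c}

FOLLOW iteration:
FOLLOW(S) := {$}
[1]
  S→d A a: FOLLOW(A) ⊇ FIRST(a) = {a}; new: +{a}
  S: {$}  A: {a}
[2] (stable)
  S: {$}  A: {a}

FOLLOW(A) = ["a"]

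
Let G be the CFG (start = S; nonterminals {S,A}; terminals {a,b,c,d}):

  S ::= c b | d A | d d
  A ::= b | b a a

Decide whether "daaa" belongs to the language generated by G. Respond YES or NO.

CNF form of G:
  S -> T2 T0 | T3 A | T3 T3
  A -> T0 X4 | b
  T0 -> b
  T1 -> a
  T2 -> c
  T3 -> d
  X4 -> T1 T1

CYK table (by increasing span):
  T[0,0] 'd' = {T3}  orig:{}
  T[1,1] 'a' = {T1}  orig:{}
  T[2,2] 'a' = {T1}  orig:{}
  T[3,3] 'a' = {T1}  orig:{}
  T[0,1] 'da' = ∅
  T[1,2] 'aa' = {X4}  orig:{}
  T[2,3] 'aa' = {X4}  orig:{}
  T[0,2] 'daa' = ∅
  T[1,3] 'aaa' = ∅
  T[0,3] 'daaa' = ∅

S ∉ T[0,3] ⇒ NO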